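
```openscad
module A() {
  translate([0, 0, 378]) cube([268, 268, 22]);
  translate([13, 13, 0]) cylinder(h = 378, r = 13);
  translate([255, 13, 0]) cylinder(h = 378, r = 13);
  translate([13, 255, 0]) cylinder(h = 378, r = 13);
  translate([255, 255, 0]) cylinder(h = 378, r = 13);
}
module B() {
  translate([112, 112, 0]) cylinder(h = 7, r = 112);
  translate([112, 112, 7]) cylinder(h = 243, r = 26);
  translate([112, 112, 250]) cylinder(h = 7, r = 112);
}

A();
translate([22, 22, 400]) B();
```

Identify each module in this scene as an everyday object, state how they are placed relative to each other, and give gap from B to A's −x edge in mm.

A is a stool. B is a spool. The spool is on top of the stool, centred. The gap from the spool to the stool's −x edge is 22 mm.

The spool's min-x is at 22; the stool's min-x is 0; gap = 22 mm.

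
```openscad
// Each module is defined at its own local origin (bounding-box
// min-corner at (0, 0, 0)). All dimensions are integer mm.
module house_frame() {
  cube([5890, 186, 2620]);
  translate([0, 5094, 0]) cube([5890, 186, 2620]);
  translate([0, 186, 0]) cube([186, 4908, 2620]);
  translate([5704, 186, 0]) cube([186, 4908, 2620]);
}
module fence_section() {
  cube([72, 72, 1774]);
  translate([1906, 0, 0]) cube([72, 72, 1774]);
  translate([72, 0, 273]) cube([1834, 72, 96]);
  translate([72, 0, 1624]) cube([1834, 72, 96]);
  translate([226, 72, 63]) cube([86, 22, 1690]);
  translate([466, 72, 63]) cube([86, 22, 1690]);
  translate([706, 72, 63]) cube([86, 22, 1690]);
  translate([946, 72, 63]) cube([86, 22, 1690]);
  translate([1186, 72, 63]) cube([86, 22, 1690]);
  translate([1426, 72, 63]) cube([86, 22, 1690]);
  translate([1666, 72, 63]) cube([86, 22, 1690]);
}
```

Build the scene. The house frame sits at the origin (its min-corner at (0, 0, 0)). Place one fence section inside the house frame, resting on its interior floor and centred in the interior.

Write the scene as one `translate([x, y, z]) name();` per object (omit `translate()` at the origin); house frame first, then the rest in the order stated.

house_frame();
translate([1956, 2593, 0]) fence_section();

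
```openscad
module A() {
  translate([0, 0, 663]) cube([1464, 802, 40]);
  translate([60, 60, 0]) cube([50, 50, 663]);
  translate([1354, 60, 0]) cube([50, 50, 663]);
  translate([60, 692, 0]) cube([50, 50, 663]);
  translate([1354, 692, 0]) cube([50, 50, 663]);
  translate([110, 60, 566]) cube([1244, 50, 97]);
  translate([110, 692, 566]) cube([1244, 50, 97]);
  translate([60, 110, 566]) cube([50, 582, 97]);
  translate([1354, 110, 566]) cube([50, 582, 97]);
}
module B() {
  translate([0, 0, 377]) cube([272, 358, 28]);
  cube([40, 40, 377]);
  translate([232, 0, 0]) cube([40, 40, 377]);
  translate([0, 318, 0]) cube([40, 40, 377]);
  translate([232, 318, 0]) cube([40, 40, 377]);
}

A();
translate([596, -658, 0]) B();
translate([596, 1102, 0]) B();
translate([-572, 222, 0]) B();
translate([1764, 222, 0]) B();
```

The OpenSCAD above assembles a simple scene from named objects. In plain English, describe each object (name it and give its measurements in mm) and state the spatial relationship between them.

A is a table with a 1464×802 mm rectangular top, 40 mm thick, top surface at z = 703 mm, supported by four 50×50 mm square legs, each inset 60 mm from the nearest pair of top edges, running from the floor. Four apron rails, 50 mm thick and 97 mm tall, run between adjacent legs with their top edges flush with the underside of the top and their outer faces flush with the legs' outer faces.

B is a simple wooden stool: a rectangular seat 272 mm (x) by 358 mm (y), 28 mm thick, top face at z = 405 mm, on four square legs, each 40×40 mm in cross-section. The legs rest on z = 0, each flush with a corner of the seat.

Four stools sit around the table at the −y, +y, −x, +x sides.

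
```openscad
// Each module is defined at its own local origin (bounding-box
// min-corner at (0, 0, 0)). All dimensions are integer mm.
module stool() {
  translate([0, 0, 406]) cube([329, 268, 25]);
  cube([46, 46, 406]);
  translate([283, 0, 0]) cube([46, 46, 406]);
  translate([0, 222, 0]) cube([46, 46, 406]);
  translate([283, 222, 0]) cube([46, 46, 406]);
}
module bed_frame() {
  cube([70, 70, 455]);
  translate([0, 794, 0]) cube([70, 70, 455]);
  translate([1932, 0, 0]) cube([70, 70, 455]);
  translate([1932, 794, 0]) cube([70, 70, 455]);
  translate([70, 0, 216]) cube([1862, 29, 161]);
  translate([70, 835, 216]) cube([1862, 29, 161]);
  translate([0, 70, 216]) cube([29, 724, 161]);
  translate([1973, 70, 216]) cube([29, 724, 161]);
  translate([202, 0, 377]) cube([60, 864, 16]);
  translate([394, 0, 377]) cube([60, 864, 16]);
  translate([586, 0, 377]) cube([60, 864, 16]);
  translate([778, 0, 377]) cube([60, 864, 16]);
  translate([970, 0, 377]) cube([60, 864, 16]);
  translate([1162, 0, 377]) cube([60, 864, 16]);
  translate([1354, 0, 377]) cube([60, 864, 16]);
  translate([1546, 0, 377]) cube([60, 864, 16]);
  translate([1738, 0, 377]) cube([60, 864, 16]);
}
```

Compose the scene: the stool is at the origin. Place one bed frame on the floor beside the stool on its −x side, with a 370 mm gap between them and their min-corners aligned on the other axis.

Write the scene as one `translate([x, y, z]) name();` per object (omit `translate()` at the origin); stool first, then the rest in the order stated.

stool();
translate([-2372, 0, 0]) bed_frame();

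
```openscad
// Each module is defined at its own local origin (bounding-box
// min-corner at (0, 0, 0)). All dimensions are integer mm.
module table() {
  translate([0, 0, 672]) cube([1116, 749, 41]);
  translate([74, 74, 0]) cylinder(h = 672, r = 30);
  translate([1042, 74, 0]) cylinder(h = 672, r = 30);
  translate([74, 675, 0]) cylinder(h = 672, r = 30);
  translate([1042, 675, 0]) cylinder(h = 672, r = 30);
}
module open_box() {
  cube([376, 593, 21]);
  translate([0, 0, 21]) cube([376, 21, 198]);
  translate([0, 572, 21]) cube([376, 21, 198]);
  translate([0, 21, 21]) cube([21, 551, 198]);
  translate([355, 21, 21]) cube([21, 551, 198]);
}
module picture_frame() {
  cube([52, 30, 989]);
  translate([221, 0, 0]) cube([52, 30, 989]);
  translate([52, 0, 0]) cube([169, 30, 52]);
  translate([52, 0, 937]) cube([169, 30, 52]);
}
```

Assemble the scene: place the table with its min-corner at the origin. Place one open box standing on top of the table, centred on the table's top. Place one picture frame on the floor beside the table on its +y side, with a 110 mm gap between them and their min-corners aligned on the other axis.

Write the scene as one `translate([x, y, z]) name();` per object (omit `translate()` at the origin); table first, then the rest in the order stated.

table();
translate([370, 78, 713]) open_box();
translate([0, 859, 0]) picture_frame();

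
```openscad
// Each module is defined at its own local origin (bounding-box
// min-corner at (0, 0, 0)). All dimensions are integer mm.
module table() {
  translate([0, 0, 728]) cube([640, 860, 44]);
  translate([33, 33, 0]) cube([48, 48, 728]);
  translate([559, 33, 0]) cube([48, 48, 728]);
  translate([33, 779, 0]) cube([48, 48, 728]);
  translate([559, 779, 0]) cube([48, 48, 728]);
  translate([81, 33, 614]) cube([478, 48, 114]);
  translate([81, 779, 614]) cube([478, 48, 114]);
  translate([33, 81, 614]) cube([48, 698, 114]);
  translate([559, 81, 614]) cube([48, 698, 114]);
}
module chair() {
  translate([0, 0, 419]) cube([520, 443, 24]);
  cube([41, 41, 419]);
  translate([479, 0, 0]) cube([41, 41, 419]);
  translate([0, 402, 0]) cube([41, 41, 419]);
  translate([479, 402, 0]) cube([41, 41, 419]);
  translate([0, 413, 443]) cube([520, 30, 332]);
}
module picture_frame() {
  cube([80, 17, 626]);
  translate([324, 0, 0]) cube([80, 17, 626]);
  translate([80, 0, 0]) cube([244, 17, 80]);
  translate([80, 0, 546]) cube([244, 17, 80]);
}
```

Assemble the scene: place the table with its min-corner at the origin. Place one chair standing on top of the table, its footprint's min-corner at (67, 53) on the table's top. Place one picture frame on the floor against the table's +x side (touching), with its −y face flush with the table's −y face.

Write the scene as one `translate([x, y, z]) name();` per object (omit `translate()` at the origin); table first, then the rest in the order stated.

table();
translate([67, 53, 772]) chair();
translate([640, 0, 0]) picture_frame();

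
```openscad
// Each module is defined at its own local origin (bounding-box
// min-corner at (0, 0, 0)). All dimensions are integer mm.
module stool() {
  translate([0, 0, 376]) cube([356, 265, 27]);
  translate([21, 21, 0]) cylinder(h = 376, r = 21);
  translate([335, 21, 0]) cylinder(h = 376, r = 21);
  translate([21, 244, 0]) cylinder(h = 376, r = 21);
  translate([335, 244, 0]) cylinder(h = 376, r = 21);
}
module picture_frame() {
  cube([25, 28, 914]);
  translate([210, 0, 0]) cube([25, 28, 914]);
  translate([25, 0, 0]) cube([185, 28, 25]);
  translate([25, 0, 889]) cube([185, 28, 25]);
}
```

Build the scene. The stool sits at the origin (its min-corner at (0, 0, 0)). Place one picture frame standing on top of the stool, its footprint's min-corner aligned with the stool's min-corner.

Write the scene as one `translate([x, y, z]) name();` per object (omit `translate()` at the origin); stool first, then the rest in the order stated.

stool();
translate([0, 0, 403]) picture_frame();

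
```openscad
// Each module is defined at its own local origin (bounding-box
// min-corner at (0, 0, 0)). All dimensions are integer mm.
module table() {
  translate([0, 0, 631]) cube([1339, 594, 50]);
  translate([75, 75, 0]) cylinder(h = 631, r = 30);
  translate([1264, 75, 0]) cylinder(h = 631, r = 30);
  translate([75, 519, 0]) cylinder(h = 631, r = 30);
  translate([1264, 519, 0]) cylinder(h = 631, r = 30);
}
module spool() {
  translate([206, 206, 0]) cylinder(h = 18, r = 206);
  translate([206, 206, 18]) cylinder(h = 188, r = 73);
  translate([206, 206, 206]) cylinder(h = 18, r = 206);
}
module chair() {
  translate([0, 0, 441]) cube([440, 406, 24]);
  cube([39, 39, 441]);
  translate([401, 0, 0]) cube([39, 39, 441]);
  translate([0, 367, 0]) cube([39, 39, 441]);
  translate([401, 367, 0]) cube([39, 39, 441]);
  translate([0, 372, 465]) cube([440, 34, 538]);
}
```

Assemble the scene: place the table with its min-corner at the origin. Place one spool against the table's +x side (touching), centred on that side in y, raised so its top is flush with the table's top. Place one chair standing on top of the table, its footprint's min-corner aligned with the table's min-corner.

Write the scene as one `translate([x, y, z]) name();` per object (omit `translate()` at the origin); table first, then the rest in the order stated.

table();
translate([1339, 91, 457]) spool();
translate([0, 0, 681]) chair();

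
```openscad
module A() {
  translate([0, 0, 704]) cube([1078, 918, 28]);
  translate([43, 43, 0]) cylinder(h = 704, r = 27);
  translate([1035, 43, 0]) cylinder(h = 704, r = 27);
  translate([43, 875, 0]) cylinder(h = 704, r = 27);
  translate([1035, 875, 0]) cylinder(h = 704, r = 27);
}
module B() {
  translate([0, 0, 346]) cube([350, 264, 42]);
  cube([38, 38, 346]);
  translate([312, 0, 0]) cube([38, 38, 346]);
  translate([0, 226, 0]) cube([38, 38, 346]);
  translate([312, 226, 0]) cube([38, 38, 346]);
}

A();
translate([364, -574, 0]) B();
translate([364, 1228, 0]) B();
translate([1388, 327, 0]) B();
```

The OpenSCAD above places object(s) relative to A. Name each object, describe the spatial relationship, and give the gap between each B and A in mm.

Each stool's nearest face is 310 mm from the table's bounding box.

A is a table. B is a stool. Three stools sit around the table at the −y, +y, +x sides. The gap between each stool and the table is 310 mm.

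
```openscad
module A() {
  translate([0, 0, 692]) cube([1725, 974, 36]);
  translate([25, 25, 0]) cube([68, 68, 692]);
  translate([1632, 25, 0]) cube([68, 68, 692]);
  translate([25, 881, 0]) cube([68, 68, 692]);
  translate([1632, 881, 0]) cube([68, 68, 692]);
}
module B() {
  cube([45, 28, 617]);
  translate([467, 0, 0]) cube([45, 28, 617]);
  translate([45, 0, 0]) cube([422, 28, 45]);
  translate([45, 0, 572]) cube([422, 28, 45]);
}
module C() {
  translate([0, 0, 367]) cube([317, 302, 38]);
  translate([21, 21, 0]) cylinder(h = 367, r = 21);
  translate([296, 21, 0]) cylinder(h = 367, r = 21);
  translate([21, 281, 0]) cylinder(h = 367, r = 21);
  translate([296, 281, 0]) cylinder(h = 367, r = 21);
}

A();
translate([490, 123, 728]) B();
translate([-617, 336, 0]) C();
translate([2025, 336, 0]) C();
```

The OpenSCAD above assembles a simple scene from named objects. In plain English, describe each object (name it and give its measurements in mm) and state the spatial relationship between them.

A is a table with a 1725×974 mm rectangular top, 36 mm thick, top surface at z = 728 mm, supported by four 68×68 mm square legs, each inset 25 mm from the nearest pair of top edges, running from the floor.

B is a rectangular picture frame lying in the x–z plane (depth along y). The opening is 422 mm wide (x) by 527 mm tall (z), surrounded by a border 45 mm wide on all four sides. The frame is 28 mm deep and is made of two full-height vertical stiles with two horizontal rails fitted between them.

C is a four-legged stool. The seat is 317×302 mm, 38 mm thick, top at z = 405 mm. It stands on four round legs, each 42 mm in diameter, from z = 0 to the seat underside, each leg's axis is inset half a diameter from the nearest pair of seat edges (so the leg's bounding box is flush with the corner).

The picture frame is on top of the table. Two stools sit around the table at the −x, +x sides.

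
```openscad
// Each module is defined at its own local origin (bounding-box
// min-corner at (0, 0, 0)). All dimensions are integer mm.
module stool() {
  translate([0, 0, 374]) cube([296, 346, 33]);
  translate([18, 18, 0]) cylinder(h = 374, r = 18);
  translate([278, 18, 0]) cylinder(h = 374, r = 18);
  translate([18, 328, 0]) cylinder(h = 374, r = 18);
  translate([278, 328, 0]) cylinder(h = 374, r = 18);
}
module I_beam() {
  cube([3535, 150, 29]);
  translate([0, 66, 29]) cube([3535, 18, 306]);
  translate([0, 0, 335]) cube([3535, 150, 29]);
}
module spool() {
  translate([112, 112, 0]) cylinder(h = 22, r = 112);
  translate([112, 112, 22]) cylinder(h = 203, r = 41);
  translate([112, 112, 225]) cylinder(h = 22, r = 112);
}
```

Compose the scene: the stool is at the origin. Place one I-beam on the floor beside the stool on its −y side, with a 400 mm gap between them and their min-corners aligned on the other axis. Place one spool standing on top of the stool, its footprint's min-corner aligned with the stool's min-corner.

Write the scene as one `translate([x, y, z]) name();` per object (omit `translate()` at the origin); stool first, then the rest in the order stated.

stool();
translate([0, -550, 0]) I_beam();
translate([0, 0, 407]) spool();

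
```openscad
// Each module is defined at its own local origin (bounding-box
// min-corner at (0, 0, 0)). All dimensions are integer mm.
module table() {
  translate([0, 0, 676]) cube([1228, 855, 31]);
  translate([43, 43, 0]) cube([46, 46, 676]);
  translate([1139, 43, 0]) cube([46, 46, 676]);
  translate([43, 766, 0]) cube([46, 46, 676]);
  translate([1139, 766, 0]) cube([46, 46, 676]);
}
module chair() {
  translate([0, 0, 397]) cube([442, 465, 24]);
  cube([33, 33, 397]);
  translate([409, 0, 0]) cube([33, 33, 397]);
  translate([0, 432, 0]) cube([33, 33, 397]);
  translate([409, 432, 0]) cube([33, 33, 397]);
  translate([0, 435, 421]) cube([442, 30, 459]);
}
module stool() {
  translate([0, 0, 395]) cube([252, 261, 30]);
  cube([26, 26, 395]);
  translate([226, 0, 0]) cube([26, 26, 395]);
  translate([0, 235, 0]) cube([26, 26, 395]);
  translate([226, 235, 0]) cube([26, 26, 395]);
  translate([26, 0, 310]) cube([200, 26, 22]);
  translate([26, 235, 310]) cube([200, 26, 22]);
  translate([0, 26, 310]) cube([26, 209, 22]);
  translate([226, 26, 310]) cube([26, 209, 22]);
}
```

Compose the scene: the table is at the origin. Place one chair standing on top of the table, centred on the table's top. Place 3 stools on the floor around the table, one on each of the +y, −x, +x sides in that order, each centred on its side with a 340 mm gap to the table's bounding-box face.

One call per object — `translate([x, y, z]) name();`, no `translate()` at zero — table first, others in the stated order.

table();
translate([393, 195, 707]) chair();
translate([488, 1195, 0]) stool();
translate([-592, 297, 0]) stool();
translate([1568, 297, 0]) stool();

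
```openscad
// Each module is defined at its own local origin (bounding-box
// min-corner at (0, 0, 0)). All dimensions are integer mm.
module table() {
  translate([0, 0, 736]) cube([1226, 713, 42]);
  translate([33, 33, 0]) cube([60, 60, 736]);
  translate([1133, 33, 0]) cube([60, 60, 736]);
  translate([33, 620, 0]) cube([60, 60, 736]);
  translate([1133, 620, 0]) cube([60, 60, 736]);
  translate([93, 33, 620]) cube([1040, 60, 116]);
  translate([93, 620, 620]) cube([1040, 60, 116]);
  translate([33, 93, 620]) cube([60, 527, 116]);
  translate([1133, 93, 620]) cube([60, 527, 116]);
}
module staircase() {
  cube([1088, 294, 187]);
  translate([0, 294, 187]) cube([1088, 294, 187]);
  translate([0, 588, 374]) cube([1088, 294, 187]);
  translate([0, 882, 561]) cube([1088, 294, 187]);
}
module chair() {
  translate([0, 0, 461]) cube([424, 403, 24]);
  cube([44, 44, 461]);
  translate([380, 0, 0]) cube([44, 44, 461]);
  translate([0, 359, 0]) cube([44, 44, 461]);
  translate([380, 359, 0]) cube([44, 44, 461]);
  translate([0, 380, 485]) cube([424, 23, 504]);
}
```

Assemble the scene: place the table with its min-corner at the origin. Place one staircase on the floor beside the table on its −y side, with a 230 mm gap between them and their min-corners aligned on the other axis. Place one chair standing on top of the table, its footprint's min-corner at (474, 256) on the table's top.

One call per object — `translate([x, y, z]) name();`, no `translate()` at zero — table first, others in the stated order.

table();
translate([0, -1406, 0]) staircase();
translate([474, 256, 778]) chair();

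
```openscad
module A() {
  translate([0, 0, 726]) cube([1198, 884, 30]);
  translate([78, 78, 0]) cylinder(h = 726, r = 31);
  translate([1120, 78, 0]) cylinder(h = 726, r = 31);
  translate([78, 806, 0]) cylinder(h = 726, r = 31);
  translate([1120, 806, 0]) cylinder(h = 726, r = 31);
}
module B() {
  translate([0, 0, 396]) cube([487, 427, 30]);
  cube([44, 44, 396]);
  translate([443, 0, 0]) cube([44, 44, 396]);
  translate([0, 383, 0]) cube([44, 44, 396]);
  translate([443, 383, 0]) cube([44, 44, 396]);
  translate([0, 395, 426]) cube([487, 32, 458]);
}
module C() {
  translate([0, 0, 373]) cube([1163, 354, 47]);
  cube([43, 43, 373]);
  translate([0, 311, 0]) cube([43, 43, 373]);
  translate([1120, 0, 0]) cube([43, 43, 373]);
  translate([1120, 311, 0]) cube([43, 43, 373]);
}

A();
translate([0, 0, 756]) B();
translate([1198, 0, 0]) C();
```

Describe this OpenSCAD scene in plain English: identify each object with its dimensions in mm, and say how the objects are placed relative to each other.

A is a table: top 1198 mm (x) × 884 mm (y), 30 mm thick, upper face at z = 756 mm, on four round legs of 62 mm diameter, each leg's bounding box inset 47 mm from the nearest pair of top edges, running from z = 0 to the bottom of the top.

B is a chair: 487×427 mm seat, 30 mm thick, top at z = 426 mm, on four 44 mm square corner legs flush with the seat edges. A 32 mm thick backrest slab spans the full seat width, extending 458 mm above the seat top, its back face flush with the seat's +y edge.

C is a bench: a 1163×354 mm seat slab, 47 mm thick, top at z = 420 mm, on four 43×43 mm square legs flush with the seat corners and standing on z = 0.

The chair is on top of the table. The bench is against the table's +x side, with their −y faces flush.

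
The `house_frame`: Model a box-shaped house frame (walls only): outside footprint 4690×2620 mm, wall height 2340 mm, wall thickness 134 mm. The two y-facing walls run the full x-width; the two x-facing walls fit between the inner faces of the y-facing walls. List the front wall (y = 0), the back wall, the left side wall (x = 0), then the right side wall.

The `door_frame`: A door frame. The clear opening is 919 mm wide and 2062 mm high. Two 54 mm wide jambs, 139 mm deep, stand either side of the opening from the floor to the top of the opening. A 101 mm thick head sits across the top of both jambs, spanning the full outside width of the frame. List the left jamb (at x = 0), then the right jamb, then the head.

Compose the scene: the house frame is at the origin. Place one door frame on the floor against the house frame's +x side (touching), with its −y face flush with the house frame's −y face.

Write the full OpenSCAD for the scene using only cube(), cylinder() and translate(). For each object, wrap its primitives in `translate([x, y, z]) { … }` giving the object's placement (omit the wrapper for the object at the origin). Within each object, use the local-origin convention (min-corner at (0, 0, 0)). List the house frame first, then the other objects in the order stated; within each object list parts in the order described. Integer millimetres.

cube([4690, 134, 2340]);
translate([0, 2486, 0]) cube([4690, 134, 2340]);
translate([0, 134, 0]) cube([134, 2352, 2340]);
translate([4556, 134, 0]) cube([134, 2352, 2340]);
translate([4690, 0, 0]) {
  cube([54, 139, 2062]);
  translate([973, 0, 0]) cube([54, 139, 2062]);
  translate([0, 0, 2062]) cube([1027, 139, 101]);
}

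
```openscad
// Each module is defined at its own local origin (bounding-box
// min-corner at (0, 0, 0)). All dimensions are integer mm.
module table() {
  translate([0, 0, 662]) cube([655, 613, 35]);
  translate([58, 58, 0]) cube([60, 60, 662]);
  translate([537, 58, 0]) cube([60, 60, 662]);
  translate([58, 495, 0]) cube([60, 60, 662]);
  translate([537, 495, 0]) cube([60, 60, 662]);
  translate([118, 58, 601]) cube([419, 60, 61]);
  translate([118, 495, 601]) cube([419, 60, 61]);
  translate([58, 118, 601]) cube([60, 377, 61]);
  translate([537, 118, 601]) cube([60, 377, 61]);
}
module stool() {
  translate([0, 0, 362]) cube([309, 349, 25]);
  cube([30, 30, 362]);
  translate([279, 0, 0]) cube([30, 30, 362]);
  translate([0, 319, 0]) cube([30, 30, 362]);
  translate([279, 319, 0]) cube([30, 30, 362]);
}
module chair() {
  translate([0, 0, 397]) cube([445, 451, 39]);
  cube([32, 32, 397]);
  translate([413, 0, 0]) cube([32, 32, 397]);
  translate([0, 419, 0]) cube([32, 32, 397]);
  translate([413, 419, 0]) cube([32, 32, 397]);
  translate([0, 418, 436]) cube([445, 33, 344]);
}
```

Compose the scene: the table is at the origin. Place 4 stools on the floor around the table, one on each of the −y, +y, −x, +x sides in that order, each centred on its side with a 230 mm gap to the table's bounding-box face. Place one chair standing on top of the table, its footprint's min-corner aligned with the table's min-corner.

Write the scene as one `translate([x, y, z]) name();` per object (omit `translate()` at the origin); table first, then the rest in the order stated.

table();
translate([173, -579, 0]) stool();
translate([173, 843, 0]) stool();
translate([-539, 132, 0]) stool();
translate([885, 132, 0]) stool();
translate([0, 0, 697]) chair();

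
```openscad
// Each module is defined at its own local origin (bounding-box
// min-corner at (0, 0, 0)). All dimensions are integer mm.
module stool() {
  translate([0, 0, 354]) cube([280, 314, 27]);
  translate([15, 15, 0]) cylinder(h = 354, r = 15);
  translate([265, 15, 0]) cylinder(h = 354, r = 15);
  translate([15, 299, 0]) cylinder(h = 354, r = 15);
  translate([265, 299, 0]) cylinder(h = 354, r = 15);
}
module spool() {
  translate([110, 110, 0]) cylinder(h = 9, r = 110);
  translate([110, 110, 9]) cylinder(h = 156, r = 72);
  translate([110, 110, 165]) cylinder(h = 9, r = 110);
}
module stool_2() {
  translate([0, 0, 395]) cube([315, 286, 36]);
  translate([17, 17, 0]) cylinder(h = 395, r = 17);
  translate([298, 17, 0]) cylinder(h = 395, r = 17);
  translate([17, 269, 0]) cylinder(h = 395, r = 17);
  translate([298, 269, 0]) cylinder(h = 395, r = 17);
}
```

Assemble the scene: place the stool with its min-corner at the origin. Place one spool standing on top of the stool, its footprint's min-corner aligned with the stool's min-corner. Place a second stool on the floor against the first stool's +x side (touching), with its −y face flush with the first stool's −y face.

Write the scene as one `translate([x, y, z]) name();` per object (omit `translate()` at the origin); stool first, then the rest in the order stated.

stool();
translate([0, 0, 381]) spool();
translate([280, 0, 0]) stool_2();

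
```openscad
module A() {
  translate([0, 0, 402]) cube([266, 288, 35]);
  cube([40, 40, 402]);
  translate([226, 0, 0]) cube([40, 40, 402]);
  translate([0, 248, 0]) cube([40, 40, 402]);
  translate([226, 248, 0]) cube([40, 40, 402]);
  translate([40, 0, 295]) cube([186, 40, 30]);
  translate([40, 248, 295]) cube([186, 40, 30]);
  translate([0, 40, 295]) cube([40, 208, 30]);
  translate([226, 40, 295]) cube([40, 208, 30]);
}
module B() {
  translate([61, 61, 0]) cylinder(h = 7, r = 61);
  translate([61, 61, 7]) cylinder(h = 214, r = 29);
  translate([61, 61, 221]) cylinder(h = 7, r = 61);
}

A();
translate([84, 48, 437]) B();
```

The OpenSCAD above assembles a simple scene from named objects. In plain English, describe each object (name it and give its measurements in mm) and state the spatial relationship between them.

A is a four-legged stool. The seat is 266×288 mm, 35 mm thick, top at z = 437 mm. It stands on four square legs, each 40×40 mm in cross-section, from z = 0 to the seat underside, each flush with a corner of the seat. Four stretchers, 40 mm wide and 30 mm tall, connect adjacent legs with their undersides at z = 295 mm, each running between the inner faces of the legs it joins and aligned with the legs' outer faces on the other axis.

B is a spool: two coaxial disc flanges of radius 61 mm and thickness 7 mm, joined by a core cylinder of radius 29 mm and height 214 mm. The lower flange rests on z = 0 and the three cylinders share a vertical axis.

The spool is on top of the stool.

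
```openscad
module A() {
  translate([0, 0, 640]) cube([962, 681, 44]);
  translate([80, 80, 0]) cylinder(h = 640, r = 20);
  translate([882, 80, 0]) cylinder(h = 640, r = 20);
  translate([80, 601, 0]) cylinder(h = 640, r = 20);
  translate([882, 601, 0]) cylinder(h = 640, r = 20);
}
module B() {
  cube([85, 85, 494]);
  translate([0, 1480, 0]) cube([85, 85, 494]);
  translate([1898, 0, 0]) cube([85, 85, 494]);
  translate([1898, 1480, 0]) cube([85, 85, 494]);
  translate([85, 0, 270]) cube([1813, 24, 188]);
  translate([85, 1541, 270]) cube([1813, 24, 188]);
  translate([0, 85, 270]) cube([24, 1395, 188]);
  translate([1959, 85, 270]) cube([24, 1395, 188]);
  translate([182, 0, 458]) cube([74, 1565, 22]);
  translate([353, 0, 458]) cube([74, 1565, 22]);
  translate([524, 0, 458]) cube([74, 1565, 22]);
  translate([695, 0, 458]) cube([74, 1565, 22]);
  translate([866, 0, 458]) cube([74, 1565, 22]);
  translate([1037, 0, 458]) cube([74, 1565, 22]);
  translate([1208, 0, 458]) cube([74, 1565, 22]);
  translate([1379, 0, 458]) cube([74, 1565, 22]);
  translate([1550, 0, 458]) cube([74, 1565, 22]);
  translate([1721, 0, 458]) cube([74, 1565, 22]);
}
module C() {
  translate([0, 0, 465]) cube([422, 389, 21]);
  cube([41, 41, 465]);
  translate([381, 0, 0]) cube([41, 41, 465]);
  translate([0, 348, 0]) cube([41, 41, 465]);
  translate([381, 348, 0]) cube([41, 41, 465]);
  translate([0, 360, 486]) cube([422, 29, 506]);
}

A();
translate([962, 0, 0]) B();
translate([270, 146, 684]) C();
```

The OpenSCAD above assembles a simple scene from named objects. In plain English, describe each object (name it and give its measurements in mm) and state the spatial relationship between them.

A is a rectangular dining table. The top is 962×681×44 mm with its upper surface at z = 684 mm. It stands on four round legs of 40 mm diameter, each leg's bounding box inset 60 mm from the nearest pair of top edges, running from the floor to the underside of the top.

B is a bed frame 1983 mm long (x) by 1565 mm wide (y). Four 85×85 mm corner posts, 494 mm tall, at the corners of the footprint. Four rails of 24 mm thickness and 188 mm height run between adjacent posts with their undersides at z = 270 mm, their outer faces flush with the outside of the frame (the two x-running rails run between the posts' inner faces; the two y-running rails run between the posts' inner faces). 10 slats, each 74 mm wide (x) and 22 mm thick, lie across the top of the two x-running rails, running the full 1565 mm width of the frame in y; the slats are evenly spaced along x between the inner faces of the end posts with equal gaps (rounded down to the nearest mm) at the −x end and between each pair — any rounding remainder accumulates at the +x end.

C is a chair: 422×389 mm seat, 21 mm thick, top at z = 486 mm, on four 41 mm square corner legs flush with the seat edges. A 29 mm thick backrest slab spans the full seat width, extending 506 mm above the seat top, its back face flush with the seat's +y edge.

The bed frame is against the table's +x side, with their −y faces flush. The chair is on top of the table, centred.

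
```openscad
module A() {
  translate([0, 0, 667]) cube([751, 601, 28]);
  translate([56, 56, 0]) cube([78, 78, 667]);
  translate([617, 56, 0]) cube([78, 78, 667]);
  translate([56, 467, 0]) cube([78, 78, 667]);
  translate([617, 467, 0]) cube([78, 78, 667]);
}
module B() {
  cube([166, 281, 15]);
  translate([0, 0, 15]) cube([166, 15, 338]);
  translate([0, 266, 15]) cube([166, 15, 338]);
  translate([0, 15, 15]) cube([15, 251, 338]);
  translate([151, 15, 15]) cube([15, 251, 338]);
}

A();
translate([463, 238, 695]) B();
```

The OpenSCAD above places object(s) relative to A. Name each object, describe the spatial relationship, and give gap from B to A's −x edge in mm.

The open box's min-x is at 463; the table's min-x is 0; gap = 463 mm.

A is a table. B is an open box. The open box is on top of the table. The gap from the open box to the table's −x edge is 463 mm.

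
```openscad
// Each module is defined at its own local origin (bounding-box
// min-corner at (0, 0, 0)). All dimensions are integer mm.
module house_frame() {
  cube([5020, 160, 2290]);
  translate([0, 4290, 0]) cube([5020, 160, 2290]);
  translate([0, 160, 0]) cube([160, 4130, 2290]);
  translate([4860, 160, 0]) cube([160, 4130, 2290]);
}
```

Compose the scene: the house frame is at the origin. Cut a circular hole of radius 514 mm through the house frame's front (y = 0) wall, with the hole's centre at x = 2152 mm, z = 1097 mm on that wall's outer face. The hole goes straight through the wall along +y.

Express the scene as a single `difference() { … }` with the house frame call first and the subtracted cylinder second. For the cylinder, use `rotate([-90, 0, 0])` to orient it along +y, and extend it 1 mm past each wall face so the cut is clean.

difference() {
  house_frame();
  translate([2152, -1, 1097]) rotate([-90, 0, 0]) cylinder(h = 162, r = 514);
}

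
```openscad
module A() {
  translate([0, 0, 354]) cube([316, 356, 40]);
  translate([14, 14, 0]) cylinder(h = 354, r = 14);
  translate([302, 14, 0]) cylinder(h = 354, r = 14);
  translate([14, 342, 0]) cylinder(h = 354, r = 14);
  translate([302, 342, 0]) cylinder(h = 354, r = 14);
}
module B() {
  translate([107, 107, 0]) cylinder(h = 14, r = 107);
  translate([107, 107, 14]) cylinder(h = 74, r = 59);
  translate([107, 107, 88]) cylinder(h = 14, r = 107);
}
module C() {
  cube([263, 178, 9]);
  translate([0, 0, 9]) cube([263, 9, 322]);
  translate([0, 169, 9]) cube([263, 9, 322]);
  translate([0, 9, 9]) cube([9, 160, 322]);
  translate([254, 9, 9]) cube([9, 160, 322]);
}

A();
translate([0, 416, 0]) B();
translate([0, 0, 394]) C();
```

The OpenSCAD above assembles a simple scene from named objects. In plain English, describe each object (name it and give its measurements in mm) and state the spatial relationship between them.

A is a four-legged stool. The seat is a 316×356×40 mm slab whose top surface is at z = 394 mm; four round legs, each 28 mm in diameter, run from the floor (z = 0) to the underside of the seat, each leg's axis is inset half a diameter from the nearest pair of seat edges (so the leg's bounding box is flush with the corner).

B is a spool: two coaxial disc flanges of radius 107 mm and thickness 14 mm, joined by a core cylinder of radius 59 mm and height 74 mm. The lower flange rests on z = 0 and the three cylinders share a vertical axis.

C is an open-topped rectangular box: outside dimensions 263×178×331 mm, with a uniform wall and base thickness of 9 mm. The base is a full 263×178 slab on the floor; four walls sit on top of the base. The front and back walls (the −y and +y sides) span the full width; the two side walls fit between them.

The spool is on the floor beside the stool on its +y side. The open box is on top of the stool.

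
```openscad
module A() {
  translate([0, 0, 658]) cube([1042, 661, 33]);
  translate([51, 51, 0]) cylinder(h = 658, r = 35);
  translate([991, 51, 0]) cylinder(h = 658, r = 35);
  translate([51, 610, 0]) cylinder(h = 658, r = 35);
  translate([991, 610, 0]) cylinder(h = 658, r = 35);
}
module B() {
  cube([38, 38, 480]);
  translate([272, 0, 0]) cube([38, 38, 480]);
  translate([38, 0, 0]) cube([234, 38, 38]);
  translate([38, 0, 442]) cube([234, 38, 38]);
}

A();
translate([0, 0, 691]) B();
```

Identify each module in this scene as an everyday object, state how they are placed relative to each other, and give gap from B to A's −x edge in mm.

A is a table. B is a picture frame. The picture frame is on top of the table. The gap from the picture frame to the table's −x edge is 0 mm.

The picture frame's min-x is at 0; the table's min-x is 0; gap = 0 mm.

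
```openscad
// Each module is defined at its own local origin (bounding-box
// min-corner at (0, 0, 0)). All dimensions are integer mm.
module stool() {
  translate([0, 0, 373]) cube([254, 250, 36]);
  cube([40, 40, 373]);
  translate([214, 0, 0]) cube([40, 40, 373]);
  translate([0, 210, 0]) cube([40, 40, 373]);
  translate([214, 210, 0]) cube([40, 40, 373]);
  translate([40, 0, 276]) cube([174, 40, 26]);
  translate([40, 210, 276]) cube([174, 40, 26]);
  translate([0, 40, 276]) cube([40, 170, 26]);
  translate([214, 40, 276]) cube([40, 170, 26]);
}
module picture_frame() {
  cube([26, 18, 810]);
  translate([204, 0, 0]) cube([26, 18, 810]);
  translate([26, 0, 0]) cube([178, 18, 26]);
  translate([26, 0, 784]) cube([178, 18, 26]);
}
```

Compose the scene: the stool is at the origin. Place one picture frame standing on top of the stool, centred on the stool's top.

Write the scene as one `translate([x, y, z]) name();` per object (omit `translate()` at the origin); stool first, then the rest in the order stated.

stool();
translate([12, 116, 409]) picture_frame();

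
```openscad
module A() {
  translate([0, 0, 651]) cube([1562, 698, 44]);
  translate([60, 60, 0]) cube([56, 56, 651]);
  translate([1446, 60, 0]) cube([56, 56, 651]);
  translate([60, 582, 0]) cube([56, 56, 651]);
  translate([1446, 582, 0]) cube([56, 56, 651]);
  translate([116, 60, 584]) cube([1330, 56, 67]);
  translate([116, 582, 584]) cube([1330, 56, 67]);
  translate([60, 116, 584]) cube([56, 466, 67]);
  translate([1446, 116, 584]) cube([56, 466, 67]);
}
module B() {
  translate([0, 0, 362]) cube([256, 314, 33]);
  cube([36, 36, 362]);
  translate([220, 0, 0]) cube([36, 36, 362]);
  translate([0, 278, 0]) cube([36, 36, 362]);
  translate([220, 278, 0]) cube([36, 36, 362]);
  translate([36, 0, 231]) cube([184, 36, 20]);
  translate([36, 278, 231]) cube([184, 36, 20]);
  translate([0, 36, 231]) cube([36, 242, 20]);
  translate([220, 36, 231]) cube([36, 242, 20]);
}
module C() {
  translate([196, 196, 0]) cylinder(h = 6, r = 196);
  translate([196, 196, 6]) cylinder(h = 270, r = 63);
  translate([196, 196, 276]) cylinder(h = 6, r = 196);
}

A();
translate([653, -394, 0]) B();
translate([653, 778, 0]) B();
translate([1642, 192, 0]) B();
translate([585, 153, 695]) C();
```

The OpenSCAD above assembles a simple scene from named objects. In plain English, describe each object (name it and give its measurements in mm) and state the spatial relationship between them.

A is a table: top 1562 mm (x) × 698 mm (y), 44 mm thick, upper face at z = 695 mm, on four 56×56 mm square legs, each inset 60 mm from the nearest pair of top edges, running from z = 0 to the bottom of the top. Four apron rails, 56 mm thick and 67 mm tall, run between adjacent legs with their top edges flush with the underside of the top and their outer faces flush with the legs' outer faces.

B is a four-legged stool. The seat is a 256×314×33 mm slab whose top surface is at z = 395 mm; four square legs, each 36×36 mm in cross-section, run from the floor (z = 0) to the underside of the seat, each flush with a corner of the seat. Four stretchers, 36 mm wide and 20 mm tall, connect adjacent legs with their undersides at z = 231 mm, each running between the inner faces of the legs it joins and aligned with the legs' outer faces on the other axis.

C is a spool: two coaxial disc flanges of radius 196 mm and thickness 6 mm, joined by a core cylinder of radius 63 mm and height 270 mm. The lower flange rests on z = 0 and the three cylinders share a vertical axis.

Three stools sit around the table at the −y, +y, +x sides. The spool is on top of the table, centred.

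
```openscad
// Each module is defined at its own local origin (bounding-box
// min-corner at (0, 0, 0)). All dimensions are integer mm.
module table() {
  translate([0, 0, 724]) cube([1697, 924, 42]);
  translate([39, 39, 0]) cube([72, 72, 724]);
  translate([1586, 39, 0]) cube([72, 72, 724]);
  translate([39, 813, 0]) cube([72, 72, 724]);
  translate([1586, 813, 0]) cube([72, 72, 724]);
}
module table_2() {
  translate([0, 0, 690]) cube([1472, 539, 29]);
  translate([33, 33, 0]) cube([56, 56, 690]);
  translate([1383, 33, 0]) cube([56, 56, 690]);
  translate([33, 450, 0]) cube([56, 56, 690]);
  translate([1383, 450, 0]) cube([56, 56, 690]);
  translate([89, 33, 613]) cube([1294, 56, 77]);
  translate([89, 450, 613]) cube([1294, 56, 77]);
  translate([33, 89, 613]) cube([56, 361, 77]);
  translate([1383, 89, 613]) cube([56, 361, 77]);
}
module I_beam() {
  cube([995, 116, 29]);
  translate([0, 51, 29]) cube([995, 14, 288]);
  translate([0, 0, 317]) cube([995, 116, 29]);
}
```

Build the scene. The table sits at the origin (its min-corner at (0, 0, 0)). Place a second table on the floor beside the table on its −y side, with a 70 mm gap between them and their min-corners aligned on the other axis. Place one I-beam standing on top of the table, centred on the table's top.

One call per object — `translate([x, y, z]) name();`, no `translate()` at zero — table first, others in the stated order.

table();
translate([0, -609, 0]) table_2();
translate([351, 404, 766]) I_beam();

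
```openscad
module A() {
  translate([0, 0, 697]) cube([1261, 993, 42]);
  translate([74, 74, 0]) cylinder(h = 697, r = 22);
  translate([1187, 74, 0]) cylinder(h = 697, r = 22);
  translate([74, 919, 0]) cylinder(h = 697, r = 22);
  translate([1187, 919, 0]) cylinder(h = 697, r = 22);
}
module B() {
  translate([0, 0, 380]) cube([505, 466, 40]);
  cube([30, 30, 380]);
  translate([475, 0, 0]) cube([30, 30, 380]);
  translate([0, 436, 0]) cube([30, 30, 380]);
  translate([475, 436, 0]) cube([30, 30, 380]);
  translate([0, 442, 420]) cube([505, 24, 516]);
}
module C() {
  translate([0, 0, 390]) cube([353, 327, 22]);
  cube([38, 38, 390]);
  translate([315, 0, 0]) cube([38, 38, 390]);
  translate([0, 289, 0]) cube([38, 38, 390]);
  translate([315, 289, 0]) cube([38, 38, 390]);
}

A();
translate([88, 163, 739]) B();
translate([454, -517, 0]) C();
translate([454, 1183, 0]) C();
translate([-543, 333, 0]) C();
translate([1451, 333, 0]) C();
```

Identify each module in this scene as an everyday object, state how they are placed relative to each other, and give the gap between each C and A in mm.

Each stool's nearest face is 190 mm from the table's bounding box.

A is a table. B is a chair. C is a stool. The chair is on top of the table. Four stools sit around the table at the −y, +y, −x, +x sides. The gap between each stool and the table is 190 mm.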